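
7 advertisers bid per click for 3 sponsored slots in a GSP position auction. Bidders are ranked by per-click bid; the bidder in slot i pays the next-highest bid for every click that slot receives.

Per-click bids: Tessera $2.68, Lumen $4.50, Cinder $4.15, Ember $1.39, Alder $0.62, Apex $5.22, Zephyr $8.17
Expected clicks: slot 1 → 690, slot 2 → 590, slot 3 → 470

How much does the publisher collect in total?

Total revenue: $8207.30

Per-click bids in order: $8.17 (Zephyr) > $5.22 (Apex) > $4.50 (Lumen) > $4.15 (Cinder) > …
Slot 1: Zephyr pays $5.22 × 690 = $3601.80
Slot 2: Apex pays $4.50 × 590 = $2655.00
Slot 3: Lumen pays $4.15 × 470 = $1950.50
Total = $8207.30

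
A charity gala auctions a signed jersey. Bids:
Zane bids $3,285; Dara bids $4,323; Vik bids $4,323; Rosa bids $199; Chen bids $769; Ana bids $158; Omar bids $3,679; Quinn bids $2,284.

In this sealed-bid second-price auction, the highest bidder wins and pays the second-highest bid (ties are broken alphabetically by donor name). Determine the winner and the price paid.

Dara pays $4,323

Bids in order: 4,323 (Dara) > 4,323 (Vik) > 3,679 (Omar) > 3,285 (Zane) > 2,284 (Quinn) > 769 (Chen) > …
Tie at $4,323 → Dara wins by tie-break.
Dara is highest; pays the second-highest bid, $4,323.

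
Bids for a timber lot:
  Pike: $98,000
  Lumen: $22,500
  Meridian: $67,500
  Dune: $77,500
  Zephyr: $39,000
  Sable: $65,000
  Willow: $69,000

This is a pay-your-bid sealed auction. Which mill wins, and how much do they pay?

Pike pays $98,000

Rule: the highest bidder wins and pays their own bid.
Sorting bids: 98,000 (Pike) > 77,500 (Dune) > 69,000 (Willow) > 67,500 (Meridian) > 65,000 (Sable) > 39,000 (Zephyr) > …
First-price: Pike pays what they bid, $98,000.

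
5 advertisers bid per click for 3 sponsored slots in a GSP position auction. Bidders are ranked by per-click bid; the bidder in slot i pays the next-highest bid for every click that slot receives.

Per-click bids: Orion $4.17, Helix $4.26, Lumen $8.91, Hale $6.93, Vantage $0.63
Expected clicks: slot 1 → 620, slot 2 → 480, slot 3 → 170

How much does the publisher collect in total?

Total revenue: $7050.30

Per-click bids in order: $8.91 (Lumen) > $6.93 (Hale) > $4.26 (Helix) > $4.17 (Orion) > …
Slot 1: Lumen pays $6.93 × 620 = $4296.60
Slot 2: Hale pays $4.26 × 480 = $2044.80
Slot 3: Helix pays $4.17 × 170 = $708.90
Total = $7050.30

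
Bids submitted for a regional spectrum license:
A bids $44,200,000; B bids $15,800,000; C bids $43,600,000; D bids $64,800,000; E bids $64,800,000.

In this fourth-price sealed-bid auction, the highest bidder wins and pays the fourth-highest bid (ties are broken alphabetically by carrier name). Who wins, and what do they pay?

Bids in order: 64,800,000 (D) > 64,800,000 (E) > 44,200,000 (A) > 43,600,000 (C) > 15,800,000 (B)
D and E tie at $64,800,000; tie-break gives it to D.
D is highest; pays the fourth-highest bid, $43,600,000.

D pays $43,600,000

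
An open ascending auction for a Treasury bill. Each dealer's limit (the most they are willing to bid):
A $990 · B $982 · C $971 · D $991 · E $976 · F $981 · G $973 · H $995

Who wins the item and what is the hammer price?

H wins at $991

Rule: the price rises until one bidder remains; the winner pays the price at which the last rival dropped out.
Limits in order: 995 (H) > 991 (D) > 990 (A) > 982 (B) > 981 (F) > 976 (E) > …
Bidding ends when D exits at $991; H takes it.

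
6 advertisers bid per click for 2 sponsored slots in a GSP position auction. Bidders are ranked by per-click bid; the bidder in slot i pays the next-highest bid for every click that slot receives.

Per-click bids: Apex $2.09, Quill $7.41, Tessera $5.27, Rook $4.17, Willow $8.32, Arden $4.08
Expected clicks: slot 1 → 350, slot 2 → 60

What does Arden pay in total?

Arden pays $0.00

Sorting advertisers: $8.32 (Willow) > $7.41 (Quill) > $5.27 (Tessera) > …
Arden ranks below slot 2 → no slot, pays nothing.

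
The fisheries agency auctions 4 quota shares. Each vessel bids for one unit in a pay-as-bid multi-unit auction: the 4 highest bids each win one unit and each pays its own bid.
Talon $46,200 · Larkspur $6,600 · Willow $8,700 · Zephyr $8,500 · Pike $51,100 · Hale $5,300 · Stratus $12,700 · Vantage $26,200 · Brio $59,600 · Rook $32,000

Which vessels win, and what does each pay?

Bids ranked high→low: 59,600 (Brio), 51,100 (Pike), 46,200 (Talon), 32,000 (Rook), 26,200 (Vantage), 12,700 (Stratus), …
Top 4: Brio, Pike, Talon, Rook.
Each winner pays its own bid: Brio $59,600, Pike $51,100, Talon $46,200, Rook $32,000.

Brio $59,600, Pike $51,100, Talon $46,200, Rook $32,000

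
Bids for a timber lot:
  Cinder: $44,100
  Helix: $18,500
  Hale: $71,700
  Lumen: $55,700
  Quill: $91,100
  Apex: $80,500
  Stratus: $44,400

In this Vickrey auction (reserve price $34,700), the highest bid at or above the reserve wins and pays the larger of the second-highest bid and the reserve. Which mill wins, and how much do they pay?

Quill pays $80,500

Vickrey auction (reserve price $34,700): the highest bid at or above the reserve wins and pays the larger of the second-highest bid and the reserve.
Sorting bids: 91,100 (Quill) > 80,500 (Apex) > 71,700 (Hale) > 55,700 (Lumen) > 44,400 (Stratus) > 44,100 (Cinder) > …
Highest eligible bid: Quill at $91,100.
Second-highest bid $80,500 exceeds the reserve $34,700 → payment $80,500.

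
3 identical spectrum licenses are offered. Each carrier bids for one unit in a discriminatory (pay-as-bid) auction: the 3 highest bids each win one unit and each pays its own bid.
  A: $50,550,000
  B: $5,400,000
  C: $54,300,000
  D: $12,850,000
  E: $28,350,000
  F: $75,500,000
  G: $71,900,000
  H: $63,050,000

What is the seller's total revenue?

Ordering the bids: 75,500,000 (F), 71,900,000 (G), 63,050,000 (H), 54,300,000 (C), 50,550,000 (A), …
Top 3: F, G, H.
Total revenue = 75,500,000 + 71,900,000 + 63,050,000 = $210,450,000.

Total revenue: $210,450,000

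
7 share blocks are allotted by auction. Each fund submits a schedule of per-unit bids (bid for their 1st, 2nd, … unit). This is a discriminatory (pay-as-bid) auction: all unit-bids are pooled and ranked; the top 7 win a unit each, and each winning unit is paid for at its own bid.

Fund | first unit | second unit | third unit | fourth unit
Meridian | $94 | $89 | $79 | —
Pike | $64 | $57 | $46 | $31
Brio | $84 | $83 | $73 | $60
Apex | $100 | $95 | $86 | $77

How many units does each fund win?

All unit-bids, highest first — top 7: 100 (Apex-1), 95 (Apex-2), 94 (Meridian-1), 89 (Meridian-2), 86 (Apex-3), 84 (Brio-1), 83 (Brio-2)
Next rejected bid: $79 (not a price — pay-as-bid).
Allocation: Apex 3, Brio 2, Meridian 2.

Apex 3, Brio 2, Meridian 2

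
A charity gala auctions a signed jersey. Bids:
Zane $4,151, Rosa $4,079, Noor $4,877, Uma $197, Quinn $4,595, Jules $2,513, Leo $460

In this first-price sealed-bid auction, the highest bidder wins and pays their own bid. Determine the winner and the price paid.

Bids in order: 4,877 (Noor) > 4,595 (Quinn) > 4,151 (Zane) > 4,079 (Rosa) > 2,513 (Jules) > 460 (Leo) > …
First-price: Noor pays what they bid, $4,877.

Noor pays $4,877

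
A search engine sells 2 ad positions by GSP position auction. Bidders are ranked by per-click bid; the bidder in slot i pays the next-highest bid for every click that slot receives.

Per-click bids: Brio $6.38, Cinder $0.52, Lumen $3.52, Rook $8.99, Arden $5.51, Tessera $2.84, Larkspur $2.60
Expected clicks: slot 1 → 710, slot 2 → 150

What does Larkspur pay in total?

Larkspur pays $0.00

Sorting advertisers: $8.99 (Rook) > $6.38 (Brio) > $5.51 (Arden) > …
Larkspur ranks below slot 2 → no slot, pays nothing.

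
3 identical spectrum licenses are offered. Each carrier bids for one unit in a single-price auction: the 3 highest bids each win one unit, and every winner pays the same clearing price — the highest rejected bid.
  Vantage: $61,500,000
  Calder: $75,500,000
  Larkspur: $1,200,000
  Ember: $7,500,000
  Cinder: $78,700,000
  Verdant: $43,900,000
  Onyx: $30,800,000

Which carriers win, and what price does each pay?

Sorting: 78,700,000 (Cinder), 75,500,000 (Calder), 61,500,000 (Vantage), 43,900,000 (Verdant), 30,800,000 (Onyx), …
Top 3: Cinder, Calder, Vantage.
Clearing price = highest rejected bid = $43,900,000.

Cinder, Calder, Vantage; each pays $43,900,000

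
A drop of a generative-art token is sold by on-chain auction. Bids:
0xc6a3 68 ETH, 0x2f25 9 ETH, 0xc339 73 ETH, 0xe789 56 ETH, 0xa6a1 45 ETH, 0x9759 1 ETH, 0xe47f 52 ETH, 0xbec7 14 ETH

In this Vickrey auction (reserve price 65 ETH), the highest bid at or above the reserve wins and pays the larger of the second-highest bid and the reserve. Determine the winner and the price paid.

Rule: the highest bid at or above the reserve wins and pays the larger of the second-highest bid and the reserve.
Bids ranked: 73 (0xc339) > 68 (0xc6a3) > 56 (0xe789) > 52 (0xe47f) > 45 (0xa6a1) > 14 (0xbec7) > …
0xc339 has the top bid at or above the reserve (73 ETH).
max(second-highest 68 ETH, reserve 65 ETH) = 68 ETH; the reserve does not bind.

0xc339 pays 68 ETH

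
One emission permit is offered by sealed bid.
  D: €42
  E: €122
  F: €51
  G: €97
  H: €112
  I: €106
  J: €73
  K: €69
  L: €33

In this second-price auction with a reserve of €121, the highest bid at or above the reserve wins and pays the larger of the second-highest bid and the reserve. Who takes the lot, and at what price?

Bids in order: 122 (E) > 112 (H) > 106 (I) > 97 (G) > 73 (J) > 69 (K) > …
E has the top bid at or above the reserve (€122).
max(second-highest €112, reserve €121) = €121.

E pays €121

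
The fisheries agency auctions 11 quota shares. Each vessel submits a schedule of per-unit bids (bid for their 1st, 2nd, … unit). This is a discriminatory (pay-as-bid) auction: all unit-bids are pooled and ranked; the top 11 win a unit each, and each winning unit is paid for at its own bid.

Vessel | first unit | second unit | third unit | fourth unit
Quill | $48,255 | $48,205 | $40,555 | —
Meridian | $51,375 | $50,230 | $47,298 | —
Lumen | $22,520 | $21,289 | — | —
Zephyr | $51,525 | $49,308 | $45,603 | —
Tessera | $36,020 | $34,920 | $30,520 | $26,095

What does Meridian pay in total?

Merging the schedules and taking the best 11: 51,525 (Zephyr-1), 51,375 (Meridian-1), 50,230 (Meridian-2), 49,308 (Zephyr-2), 48,255 (Quill-1), 48,205 (Quill-2), 47,298 (Meridian-3), 45,603 (Zephyr-3), 40,555 (Quill-3), 36,020 (Tessera-1), 34,920 (Tessera-2)
Next rejected bid: $30,520 (not a price — pay-as-bid).
Meridian's winning unit-bids: 51,375 + 50,230 + 47,298 = $148,903.

Meridian pays $148,903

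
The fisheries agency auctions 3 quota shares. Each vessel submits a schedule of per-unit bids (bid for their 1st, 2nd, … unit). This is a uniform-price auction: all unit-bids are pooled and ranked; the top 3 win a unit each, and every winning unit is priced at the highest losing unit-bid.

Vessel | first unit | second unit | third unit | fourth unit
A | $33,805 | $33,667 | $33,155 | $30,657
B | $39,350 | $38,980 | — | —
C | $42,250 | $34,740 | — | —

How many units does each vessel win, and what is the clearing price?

B 2, C 1; clearing price $34,740

Merging the schedules and taking the best 3: 42,250 (C-1), 39,350 (B-1), 38,980 (B-2)
Highest rejected unit-bid = $34,740.
Allocation: B 2, C 1.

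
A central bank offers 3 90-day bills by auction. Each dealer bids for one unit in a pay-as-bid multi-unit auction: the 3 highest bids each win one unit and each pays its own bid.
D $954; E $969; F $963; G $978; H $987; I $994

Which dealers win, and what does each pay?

Sorting: 994 (I), 987 (H), 978 (G), 969 (E), 963 (F), …
Winners (3 units): I, H, G.
Each winner pays its own bid: I $994, H $987, G $978.

I $994, H $987, G $978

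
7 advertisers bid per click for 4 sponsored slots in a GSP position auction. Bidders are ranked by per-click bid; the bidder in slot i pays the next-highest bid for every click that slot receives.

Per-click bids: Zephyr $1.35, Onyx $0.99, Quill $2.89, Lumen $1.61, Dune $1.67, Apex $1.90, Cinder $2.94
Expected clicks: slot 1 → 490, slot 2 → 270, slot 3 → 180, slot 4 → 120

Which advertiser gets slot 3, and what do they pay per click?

Apex; $1.67 per click

Ranked by bid: $2.94 (Cinder) > $2.89 (Quill) > $1.90 (Apex) > $1.67 (Dune) > $1.61 (Lumen) > …
Slot 3 goes to the third-ranked bidder, Apex, who pays the next bid down: $1.67/click.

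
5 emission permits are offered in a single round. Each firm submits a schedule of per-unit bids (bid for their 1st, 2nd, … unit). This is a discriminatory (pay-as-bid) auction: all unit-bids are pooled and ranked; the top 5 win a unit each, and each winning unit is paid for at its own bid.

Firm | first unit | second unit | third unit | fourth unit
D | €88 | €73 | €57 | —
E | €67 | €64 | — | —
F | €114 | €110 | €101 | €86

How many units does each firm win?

D 1, F 4

Pooled unit-bids ranked (top 5): 114 (F-1), 110 (F-2), 101 (F-3), 88 (D-1), 86 (F-4)
Next rejected bid: €73 (not a price — pay-as-bid).
Allocation: D 1, F 4.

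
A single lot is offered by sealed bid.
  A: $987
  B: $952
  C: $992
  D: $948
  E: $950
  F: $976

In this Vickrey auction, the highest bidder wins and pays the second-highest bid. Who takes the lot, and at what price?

Rule: the highest bidder wins and pays the second-highest bid.
Sorting bids: 992 (C) > 987 (A) > 976 (F) > 952 (B) > 950 (E) > 948 (D)
C wins with the highest bid; price is set by the runner-up at $987.

C pays $987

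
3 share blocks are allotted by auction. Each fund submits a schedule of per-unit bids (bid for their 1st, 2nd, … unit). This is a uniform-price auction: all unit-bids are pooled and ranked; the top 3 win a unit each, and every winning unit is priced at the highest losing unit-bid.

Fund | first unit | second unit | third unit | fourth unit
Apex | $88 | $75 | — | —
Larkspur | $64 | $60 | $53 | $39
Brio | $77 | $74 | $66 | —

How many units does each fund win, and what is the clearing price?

Apex 2, Brio 1; clearing price $74

All unit-bids, highest first — top 3: 88 (Apex-1), 77 (Brio-1), 75 (Apex-2)
First bid not allocated: $74.
Allocation: Apex 2, Brio 1.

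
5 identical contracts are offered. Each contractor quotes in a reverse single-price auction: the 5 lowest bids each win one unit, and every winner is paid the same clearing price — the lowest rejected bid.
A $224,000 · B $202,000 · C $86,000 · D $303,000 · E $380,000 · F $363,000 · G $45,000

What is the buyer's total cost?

Total cost: $1,815,000

Bids ranked low→high: 45,000 (G), 86,000 (C), 202,000 (B), 224,000 (A), 303,000 (D), 363,000 (F), 380,000 (E)
Winners (5 units): G, C, B, A, D.
Lowest unsuccessful bid: $363,000 → clearing price.
Total cost = 5 × $363,000 = $1,815,000.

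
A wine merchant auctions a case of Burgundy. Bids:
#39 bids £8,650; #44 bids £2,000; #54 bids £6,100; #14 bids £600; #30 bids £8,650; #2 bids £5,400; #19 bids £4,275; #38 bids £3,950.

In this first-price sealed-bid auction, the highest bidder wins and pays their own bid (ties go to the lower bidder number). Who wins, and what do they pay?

#30 pays £8,650

First-price sealed-bid auction: the highest bidder wins and pays their own bid.
Sorting bids: 8,650 (#30) > 8,650 (#39) > 6,100 (#54) > 5,400 (#2) > 4,275 (#19) > 3,950 (#38) > …
#30 and #39 tie at £8,650; tie-break gives it to #30.
First-price: #30 pays what they bid, £8,650.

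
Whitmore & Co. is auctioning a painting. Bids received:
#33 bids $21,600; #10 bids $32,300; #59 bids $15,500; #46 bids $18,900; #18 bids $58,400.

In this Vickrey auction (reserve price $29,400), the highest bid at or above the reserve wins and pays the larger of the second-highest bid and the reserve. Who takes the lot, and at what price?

Vickrey auction (reserve price $29,400): the highest bid at or above the reserve wins and pays the larger of the second-highest bid and the reserve.
Bids ranked: 58,400 (#18) > 32,300 (#10) > 21,600 (#33) > 18,900 (#46) > 15,500 (#59)
Highest eligible bid: #18 at $58,400.
max(second-highest $32,300, reserve $29,400) = $32,300; the reserve does not bind.

#18 pays $32,300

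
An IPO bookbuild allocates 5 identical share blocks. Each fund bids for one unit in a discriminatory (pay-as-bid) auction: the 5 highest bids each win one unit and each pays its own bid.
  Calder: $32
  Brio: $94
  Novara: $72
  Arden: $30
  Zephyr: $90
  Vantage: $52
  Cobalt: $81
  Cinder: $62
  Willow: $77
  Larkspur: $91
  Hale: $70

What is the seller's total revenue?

Total revenue: $433

Ordering the bids: 94 (Brio), 91 (Larkspur), 90 (Zephyr), 81 (Cobalt), 77 (Willow), 72 (Novara), 70 (Hale), …
Top 5: Brio, Larkspur, Zephyr, Cobalt, Willow.
Total revenue = 94 + 91 + 90 + 81 + 77 = $433.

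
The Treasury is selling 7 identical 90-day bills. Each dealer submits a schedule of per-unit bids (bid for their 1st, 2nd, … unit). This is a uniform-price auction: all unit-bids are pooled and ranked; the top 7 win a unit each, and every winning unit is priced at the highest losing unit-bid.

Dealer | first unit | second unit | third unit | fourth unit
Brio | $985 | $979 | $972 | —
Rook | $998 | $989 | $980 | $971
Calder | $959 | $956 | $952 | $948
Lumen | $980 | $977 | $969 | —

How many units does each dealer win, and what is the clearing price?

Pooled unit-bids ranked (top 7): 998 (Rook-1), 989 (Rook-2), 985 (Brio-1), 980 (Rook-3), 980 (Lumen-1), 979 (Brio-2), 977 (Lumen-2)
Highest rejected unit-bid = $972.
Allocation: Brio 2, Lumen 2, Rook 3.

Brio 2, Lumen 2, Rook 3; clearing price $972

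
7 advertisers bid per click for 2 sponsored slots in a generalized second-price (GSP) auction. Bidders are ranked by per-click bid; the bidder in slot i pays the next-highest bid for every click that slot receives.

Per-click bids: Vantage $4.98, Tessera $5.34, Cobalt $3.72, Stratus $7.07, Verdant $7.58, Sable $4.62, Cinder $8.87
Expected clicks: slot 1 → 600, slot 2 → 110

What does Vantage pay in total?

Sorting advertisers: $8.87 (Cinder) > $7.58 (Verdant) > $7.07 (Stratus) > …
Vantage ranks below slot 2 → no slot, pays nothing.

Vantage pays $0.00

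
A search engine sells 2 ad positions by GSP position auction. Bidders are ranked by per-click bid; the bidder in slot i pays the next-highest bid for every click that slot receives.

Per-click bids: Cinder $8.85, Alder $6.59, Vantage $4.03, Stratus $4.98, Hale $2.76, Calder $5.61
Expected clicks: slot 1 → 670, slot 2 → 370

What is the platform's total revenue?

Sorting advertisers: $8.85 (Cinder) > $6.59 (Alder) > $5.61 (Calder) > …
Slot 1: Cinder pays $6.59 × 670 = $4415.30
Slot 2: Alder pays $5.61 × 370 = $2075.70
Total = $6491.00

Total revenue: $6491.00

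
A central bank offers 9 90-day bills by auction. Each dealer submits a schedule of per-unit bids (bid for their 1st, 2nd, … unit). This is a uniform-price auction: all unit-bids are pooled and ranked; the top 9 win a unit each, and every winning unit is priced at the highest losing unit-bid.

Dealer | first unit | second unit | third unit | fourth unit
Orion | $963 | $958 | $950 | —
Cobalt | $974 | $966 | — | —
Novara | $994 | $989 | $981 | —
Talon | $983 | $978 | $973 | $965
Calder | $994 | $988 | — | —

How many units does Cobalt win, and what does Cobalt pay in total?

Merging the schedules and taking the best 9: 994 (Novara-1), 994 (Calder-1), 989 (Novara-2), 988 (Calder-2), 983 (Talon-1), 981 (Novara-3), 978 (Talon-2), 974 (Cobalt-1), 973 (Talon-3)
The (k+1)-th unit-bid is $966.
Cobalt wins 1 unit(s) at $966 each.

Cobalt: 1 unit, pays $966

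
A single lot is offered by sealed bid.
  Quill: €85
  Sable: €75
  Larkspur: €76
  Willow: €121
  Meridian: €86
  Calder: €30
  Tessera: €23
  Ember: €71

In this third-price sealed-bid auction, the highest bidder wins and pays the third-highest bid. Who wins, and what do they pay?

Bids in order: 121 (Willow) > 86 (Meridian) > 85 (Quill) > 76 (Larkspur) > 75 (Sable) > 71 (Ember) > …
Willow wins; payment is bid #3 in the ranking = €85.

Willow pays €85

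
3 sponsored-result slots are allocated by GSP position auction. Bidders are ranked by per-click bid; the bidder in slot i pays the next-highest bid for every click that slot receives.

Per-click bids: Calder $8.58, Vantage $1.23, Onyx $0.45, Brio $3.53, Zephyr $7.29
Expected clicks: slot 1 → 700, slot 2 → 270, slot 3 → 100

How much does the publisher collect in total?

Sorting advertisers: $8.58 (Calder) > $7.29 (Zephyr) > $3.53 (Brio) > $1.23 (Vantage) > …
Slot 1: Calder pays $7.29 × 700 = $5103.00
Slot 2: Zephyr pays $3.53 × 270 = $953.10
Slot 3: Brio pays $1.23 × 100 = $123.00
Total = $6179.10

Total revenue: $6179.10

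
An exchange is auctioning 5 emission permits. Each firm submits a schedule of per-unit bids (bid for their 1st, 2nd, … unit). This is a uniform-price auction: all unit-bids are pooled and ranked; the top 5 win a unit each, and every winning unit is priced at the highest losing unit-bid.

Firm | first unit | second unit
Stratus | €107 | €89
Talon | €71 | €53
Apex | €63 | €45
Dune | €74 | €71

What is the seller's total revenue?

Merging the schedules and taking the best 5: 107 (Stratus-1), 89 (Stratus-2), 74 (Dune-1), 71 (Talon-1), 71 (Dune-2)
First bid not allocated: €63.
Allocation: Dune 2, Stratus 2, Talon 1. Every unit priced at €63.
Revenue = 5 × 63 = €315.

Total revenue: €315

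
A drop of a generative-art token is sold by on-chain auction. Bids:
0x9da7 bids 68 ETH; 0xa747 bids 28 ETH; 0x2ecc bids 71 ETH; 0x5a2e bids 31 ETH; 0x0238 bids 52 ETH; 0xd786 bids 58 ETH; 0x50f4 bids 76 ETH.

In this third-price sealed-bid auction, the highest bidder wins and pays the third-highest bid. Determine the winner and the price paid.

Rule: the highest bidder wins and pays the third-highest bid.
Sorting bids: 76 (0x50f4) > 71 (0x2ecc) > 68 (0x9da7) > 58 (0xd786) > 52 (0x0238) > 31 (0x5a2e) > …
0x50f4 wins; payment is bid #3 in the ranking = 68 ETH.

0x50f4 pays 68 ETH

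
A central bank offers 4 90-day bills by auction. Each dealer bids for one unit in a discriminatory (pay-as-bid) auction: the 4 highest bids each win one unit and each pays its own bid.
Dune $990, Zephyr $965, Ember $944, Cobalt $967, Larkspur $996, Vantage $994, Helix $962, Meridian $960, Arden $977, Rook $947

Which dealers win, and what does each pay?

Larkspur $996, Vantage $994, Dune $990, Arden $977

Ordering the bids: 996 (Larkspur), 994 (Vantage), 990 (Dune), 977 (Arden), 967 (Cobalt), 965 (Zephyr), …
The 4 highest are Larkspur, Vantage, Dune, Arden.
Each winner pays its own bid: Larkspur $996, Vantage $994, Dune $990, Arden $977.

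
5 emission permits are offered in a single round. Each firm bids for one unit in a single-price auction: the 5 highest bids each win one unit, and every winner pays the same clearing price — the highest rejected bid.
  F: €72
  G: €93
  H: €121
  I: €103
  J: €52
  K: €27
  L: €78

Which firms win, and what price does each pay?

Ordering the bids: 121 (H), 103 (I), 93 (G), 78 (L), 72 (F), 52 (J), 27 (K)
Winners (5 units): H, I, G, L, F.
Highest unsuccessful bid: €52 → clearing price.

H, I, G, L, F; each pays €52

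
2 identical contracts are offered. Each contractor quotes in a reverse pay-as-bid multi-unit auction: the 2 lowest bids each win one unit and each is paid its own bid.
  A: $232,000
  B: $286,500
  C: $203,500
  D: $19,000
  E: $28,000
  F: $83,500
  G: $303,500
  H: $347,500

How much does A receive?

A is paid $0

Bids ranked low→high: 19,000 (D), 28,000 (E), 83,500 (F), 203,500 (C), …
Lowest 2: D, E.
A does not win → $0.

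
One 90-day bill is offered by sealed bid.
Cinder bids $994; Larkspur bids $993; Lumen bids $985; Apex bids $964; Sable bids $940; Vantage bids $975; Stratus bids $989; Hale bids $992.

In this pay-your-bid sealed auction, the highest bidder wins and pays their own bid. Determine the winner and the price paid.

Cinder pays $994

Bids ranked: 994 (Cinder) > 993 (Larkspur) > 992 (Hale) > 989 (Stratus) > 985 (Lumen) > 975 (Vantage) > …
Cinder is highest → pays own bid, $994.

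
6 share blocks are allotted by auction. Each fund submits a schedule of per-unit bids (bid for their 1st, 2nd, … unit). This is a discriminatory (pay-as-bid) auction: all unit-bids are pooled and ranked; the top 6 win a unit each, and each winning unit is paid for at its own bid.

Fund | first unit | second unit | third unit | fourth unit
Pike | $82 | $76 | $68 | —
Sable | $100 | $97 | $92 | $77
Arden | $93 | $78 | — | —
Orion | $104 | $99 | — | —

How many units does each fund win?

Arden 1, Orion 2, Sable 3

Pooled unit-bids ranked (top 6): 104 (Orion-1), 100 (Sable-1), 99 (Orion-2), 97 (Sable-2), 93 (Arden-1), 92 (Sable-3)
Next rejected bid: $82 (not a price — pay-as-bid).
Allocation: Arden 1, Orion 2, Sable 3.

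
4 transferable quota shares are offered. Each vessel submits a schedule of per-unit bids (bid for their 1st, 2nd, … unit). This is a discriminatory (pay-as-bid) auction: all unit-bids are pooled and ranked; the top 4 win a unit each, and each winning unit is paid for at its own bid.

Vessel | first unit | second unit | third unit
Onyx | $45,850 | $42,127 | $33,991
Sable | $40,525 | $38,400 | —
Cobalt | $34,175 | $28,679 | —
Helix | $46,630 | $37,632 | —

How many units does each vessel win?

Helix 1, Onyx 2, Sable 1

Pooled unit-bids ranked (top 4): 46,630 (Helix-1), 45,850 (Onyx-1), 42,127 (Onyx-2), 40,525 (Sable-1)
Next rejected bid: $38,400 (not a price — pay-as-bid).
Allocation: Helix 1, Onyx 2, Sable 1.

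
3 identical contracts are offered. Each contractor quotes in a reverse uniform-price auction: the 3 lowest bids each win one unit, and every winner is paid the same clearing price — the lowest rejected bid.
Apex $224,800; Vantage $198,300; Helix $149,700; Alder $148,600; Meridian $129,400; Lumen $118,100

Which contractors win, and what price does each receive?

Sorting: 118,100 (Lumen), 129,400 (Meridian), 148,600 (Alder), 149,700 (Helix), 198,300 (Vantage), …
Lowest 3: Lumen, Meridian, Alder.
Lowest unsuccessful bid: $149,700 → clearing price.

Lumen, Meridian, Alder; each is paid $149,700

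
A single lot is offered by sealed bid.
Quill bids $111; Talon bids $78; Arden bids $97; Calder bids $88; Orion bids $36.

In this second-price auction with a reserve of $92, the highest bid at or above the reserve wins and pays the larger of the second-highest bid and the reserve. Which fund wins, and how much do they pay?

Bids ranked: 111 (Quill) > 97 (Arden) > 88 (Calder) > 78 (Talon) > 36 (Orion)
Quill has the top bid at or above the reserve ($111).
max(second-highest $97, reserve $92) = $97; the reserve does not bind.

Quill pays $97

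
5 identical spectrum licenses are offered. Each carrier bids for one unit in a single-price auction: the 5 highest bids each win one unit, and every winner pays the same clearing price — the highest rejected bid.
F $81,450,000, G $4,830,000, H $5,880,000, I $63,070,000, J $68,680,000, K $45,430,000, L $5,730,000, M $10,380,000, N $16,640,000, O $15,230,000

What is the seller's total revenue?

Total revenue: $76,150,000

Ordering the bids: 81,450,000 (F), 68,680,000 (J), 63,070,000 (I), 45,430,000 (K), 16,640,000 (N), 15,230,000 (O), 10,380,000 (M), …
The 5 highest are F, J, I, K, N.
Clearing price = highest rejected bid = $15,230,000.
Total revenue = 5 × $15,230,000 = $76,150,000.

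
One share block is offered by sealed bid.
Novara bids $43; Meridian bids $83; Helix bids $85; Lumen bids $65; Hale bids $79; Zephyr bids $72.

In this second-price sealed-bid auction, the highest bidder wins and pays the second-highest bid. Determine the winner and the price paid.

Second-price sealed-bid auction: the highest bidder wins and pays the second-highest bid.
Sorting bids: 85 (Helix) > 83 (Meridian) > 79 (Hale) > 72 (Zephyr) > 65 (Lumen) > 43 (Novara)
Helix wins with the highest bid; price is set by the runner-up at $83.

Helix pays $83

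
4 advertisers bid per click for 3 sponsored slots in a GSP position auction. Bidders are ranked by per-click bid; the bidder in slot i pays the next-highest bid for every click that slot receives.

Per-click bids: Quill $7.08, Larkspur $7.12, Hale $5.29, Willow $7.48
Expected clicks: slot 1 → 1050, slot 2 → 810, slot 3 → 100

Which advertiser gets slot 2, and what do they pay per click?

Larkspur; $7.08 per click

Ranked by bid: $7.48 (Willow) > $7.12 (Larkspur) > $7.08 (Quill) > $5.29 (Hale)
Slot 2 goes to the second-ranked bidder, Larkspur, who pays the next bid down: $7.08/click.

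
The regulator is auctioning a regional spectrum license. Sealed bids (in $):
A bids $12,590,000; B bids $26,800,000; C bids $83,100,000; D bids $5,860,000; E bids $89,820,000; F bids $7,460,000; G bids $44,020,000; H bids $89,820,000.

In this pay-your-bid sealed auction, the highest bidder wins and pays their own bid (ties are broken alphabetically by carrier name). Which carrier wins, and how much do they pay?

E pays $89,820,000

Pay-your-bid sealed auction: the highest bidder wins and pays their own bid.
Bids in order: 89,820,000 (E) > 89,820,000 (H) > 83,100,000 (C) > 44,020,000 (G) > 26,800,000 (B) > 12,590,000 (A) > …
Tie at $89,820,000 → E wins by tie-break.
First-price: E pays what they bid, $89,820,000.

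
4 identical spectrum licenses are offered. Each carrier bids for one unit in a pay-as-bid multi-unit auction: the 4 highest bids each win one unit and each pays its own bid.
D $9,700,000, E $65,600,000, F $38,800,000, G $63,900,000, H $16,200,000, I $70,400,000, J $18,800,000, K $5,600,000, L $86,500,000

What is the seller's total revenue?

Bids ranked high→low: 86,500,000 (L), 70,400,000 (I), 65,600,000 (E), 63,900,000 (G), 38,800,000 (F), 18,800,000 (J), …
The 4 highest are L, I, E, G.
Total revenue = 86,500,000 + 70,400,000 + 65,600,000 + 63,900,000 = $286,400,000.

Total revenue: $286,400,000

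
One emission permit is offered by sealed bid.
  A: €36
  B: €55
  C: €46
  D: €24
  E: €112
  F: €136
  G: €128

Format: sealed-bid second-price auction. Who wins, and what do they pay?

F pays €128

Bids ranked: 136 (F) > 128 (G) > 112 (E) > 55 (B) > 46 (C) > 36 (A) > …
F is highest; pays the second-highest bid, €128.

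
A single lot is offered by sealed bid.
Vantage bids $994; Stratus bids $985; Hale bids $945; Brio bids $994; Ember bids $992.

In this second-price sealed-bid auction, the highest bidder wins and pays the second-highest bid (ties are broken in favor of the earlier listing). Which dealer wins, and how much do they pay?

Vantage pays $994

Bids ranked: 994 (Vantage) > 994 (Brio) > 992 (Ember) > 985 (Stratus) > 945 (Hale)
Tie at $994 → Vantage wins by tie-break.
Vantage is highest; pays the second-highest bid, $994.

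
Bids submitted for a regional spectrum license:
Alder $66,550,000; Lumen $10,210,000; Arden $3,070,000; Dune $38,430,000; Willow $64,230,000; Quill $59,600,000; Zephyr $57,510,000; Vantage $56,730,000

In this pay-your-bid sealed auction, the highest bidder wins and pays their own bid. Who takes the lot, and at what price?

Sorting bids: 66,550,000 (Alder) > 64,230,000 (Willow) > 59,600,000 (Quill) > 57,510,000 (Zephyr) > 56,730,000 (Vantage) > 38,430,000 (Dune) > …
First-price: Alder pays what they bid, $66,550,000.

Alder pays $66,550,000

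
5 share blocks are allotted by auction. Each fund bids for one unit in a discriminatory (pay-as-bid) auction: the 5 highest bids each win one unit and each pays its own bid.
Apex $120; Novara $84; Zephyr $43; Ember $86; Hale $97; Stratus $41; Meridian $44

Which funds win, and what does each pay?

Bids ranked high→low: 120 (Apex), 97 (Hale), 86 (Ember), 84 (Novara), 44 (Meridian), 43 (Zephyr), 41 (Stratus)
Top 5: Apex, Hale, Ember, Novara, Meridian.
Each winner pays its own bid: Apex $120, Hale $97, Ember $86, Novara $84, Meridian $44.

Apex $120, Hale $97, Ember $86, Novara $84, Meridian $44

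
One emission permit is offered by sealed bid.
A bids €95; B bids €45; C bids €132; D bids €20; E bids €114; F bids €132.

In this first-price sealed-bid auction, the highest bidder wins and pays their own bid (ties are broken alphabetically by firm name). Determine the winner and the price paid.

C pays €132

Bids in order: 132 (C) > 132 (F) > 114 (E) > 95 (A) > 45 (B) > 20 (D)
C and F tie at €132; tie-break gives it to C.
C is highest → pays own bid, €132.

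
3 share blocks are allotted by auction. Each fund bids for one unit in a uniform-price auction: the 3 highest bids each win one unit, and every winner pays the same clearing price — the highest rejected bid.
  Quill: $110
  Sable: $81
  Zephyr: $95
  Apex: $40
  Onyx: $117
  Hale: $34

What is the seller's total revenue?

Ordering the bids: 117 (Onyx), 110 (Quill), 95 (Zephyr), 81 (Sable), 40 (Apex), …
Top 3: Onyx, Quill, Zephyr.
Clearing price = highest rejected bid = $81.
Total revenue = 3 × $81 = $243.

Total revenue: $243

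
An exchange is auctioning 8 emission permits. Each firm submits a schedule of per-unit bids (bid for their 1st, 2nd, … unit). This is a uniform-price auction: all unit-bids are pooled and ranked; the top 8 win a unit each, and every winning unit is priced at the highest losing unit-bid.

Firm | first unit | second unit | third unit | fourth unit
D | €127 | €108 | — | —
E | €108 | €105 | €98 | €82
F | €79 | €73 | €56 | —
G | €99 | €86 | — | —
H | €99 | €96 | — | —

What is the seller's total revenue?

Total revenue: €688

All unit-bids, highest first — top 8: 127 (D-1), 108 (D-2), 108 (E-1), 105 (E-2), 99 (G-1), 99 (H-1), 98 (E-3), 96 (H-2)
First bid not allocated: €86.
Allocation: D 2, E 3, G 1, H 2. Every unit priced at €86.
Revenue = 8 × 86 = €688.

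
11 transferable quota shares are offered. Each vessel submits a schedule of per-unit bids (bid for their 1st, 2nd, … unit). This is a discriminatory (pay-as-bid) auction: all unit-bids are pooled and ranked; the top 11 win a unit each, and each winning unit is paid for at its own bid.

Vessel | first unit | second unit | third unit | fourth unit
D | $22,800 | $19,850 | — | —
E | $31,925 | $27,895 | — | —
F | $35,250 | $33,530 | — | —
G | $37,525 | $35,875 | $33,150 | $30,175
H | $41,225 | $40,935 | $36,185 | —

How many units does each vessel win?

E 2, F 2, G 4, H 3

Merging the schedules and taking the best 11: 41,225 (H-1), 40,935 (H-2), 37,525 (G-1), 36,185 (H-3), 35,875 (G-2), 35,250 (F-1), 33,530 (F-2), 33,150 (G-3), 31,925 (E-1), 30,175 (G-4), 27,895 (E-2)
Next rejected bid: $22,800 (not a price — pay-as-bid).
Allocation: E 2, F 2, G 4, H 3.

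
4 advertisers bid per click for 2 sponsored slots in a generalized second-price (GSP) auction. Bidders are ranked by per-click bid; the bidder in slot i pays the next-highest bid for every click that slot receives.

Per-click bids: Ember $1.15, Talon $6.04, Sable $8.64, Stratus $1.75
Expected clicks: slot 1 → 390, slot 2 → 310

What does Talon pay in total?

Talon pays $542.50

Ranked by bid: $8.64 (Sable) > $6.04 (Talon) > $1.75 (Stratus) > …
Talon holds slot 2 → pays next bid $1.75 × 310 clicks = $542.50.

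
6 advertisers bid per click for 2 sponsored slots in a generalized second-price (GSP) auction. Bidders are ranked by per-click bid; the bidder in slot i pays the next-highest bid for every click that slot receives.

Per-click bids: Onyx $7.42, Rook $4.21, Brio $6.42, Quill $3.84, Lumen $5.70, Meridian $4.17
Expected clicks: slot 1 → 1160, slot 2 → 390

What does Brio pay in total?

Ranked by bid: $7.42 (Onyx) > $6.42 (Brio) > $5.70 (Lumen) > …
Brio holds slot 2 → pays next bid $5.70 × 390 clicks = $2223.00.

Brio pays $2223.00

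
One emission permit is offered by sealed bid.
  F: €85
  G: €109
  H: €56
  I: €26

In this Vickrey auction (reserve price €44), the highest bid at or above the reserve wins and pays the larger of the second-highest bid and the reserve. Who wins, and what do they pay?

Vickrey auction (reserve price €44): the highest bid at or above the reserve wins and pays the larger of the second-highest bid and the reserve.
Bids in order: 109 (G) > 85 (F) > 56 (H) > 26 (I)
G has the top bid at or above the reserve (€109).
max(second-highest €85, reserve €44) = €85; the reserve does not bind.

G pays €85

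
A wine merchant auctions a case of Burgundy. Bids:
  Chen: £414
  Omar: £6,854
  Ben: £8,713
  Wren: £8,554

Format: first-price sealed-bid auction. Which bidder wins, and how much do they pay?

Bids ranked: 8,713 (Ben) > 8,554 (Wren) > 6,854 (Omar) > 414 (Chen)
Ben has the highest bid and pays exactly that: £8,713.

Ben pays £8,713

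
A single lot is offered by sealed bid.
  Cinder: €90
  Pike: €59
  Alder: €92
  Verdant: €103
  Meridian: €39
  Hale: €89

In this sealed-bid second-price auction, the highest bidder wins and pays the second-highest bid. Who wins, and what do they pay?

Sealed-bid second-price auction: the highest bidder wins and pays the second-highest bid.
Bids ranked: 103 (Verdant) > 92 (Alder) > 90 (Cinder) > 89 (Hale) > 59 (Pike) > 39 (Meridian)
Verdant wins with the highest bid; price is set by the runner-up at €92.

Verdant pays €92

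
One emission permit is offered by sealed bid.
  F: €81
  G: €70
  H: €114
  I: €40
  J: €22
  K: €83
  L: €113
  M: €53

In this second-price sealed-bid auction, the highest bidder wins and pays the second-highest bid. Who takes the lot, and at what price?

Second-price sealed-bid auction: the highest bidder wins and pays the second-highest bid.
Bids in order: 114 (H) > 113 (L) > 83 (K) > 81 (F) > 70 (G) > 53 (M) > …
H is highest; pays the second-highest bid, €113.

H pays €113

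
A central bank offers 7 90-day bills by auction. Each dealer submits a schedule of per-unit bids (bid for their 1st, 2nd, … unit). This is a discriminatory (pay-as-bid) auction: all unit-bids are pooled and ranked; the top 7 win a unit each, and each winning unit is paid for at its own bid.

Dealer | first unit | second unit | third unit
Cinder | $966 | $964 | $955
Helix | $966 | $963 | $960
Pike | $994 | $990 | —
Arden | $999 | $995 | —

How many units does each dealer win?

Merging the schedules and taking the best 7: 999 (Arden-1), 995 (Arden-2), 994 (Pike-1), 990 (Pike-2), 966 (Cinder-1), 966 (Helix-1), 964 (Cinder-2)
Next rejected bid: $963 (not a price — pay-as-bid).
Allocation: Arden 2, Cinder 2, Helix 1, Pike 2.

Arden 2, Cinder 2, Helix 1, Pike 2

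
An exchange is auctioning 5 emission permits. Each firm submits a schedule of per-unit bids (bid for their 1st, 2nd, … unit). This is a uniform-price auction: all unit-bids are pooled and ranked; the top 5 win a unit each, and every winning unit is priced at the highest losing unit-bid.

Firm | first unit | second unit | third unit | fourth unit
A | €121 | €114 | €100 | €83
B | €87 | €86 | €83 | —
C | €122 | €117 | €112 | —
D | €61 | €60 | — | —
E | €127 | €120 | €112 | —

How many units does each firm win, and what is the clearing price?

A 1, C 2, E 2; clearing price €114

Merging the schedules and taking the best 5: 127 (E-1), 122 (C-1), 121 (A-1), 120 (E-2), 117 (C-2)
Highest rejected unit-bid = €114.
Allocation: A 1, C 2, E 2.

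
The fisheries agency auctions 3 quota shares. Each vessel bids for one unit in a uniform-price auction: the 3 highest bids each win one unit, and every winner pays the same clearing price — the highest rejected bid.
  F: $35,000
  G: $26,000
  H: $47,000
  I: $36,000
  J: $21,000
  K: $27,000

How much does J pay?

Ordering the bids: 47,000 (H), 36,000 (I), 35,000 (F), 27,000 (K), 26,000 (G), …
The 3 highest are H, I, F.
First losing bid is K's $27,000, which sets the uniform price.
J does not win → pays $0.

J pays $0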